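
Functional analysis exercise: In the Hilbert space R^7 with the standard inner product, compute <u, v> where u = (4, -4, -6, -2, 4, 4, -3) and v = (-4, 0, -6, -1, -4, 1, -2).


Computing the standard inner product <u, v> = sum u_i * v_i
= 4*-4 + -4*0 + -6*-6 + -2*-1 + 4*-4 + 4*1 + -3*-2
= -16 + 0 + 36 + 2 + -16 + 4 + 6
= 16

16


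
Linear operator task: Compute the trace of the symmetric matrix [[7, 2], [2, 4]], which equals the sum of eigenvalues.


For a self-adjoint (symmetric) matrix, the eigenvalues are real.
The sum of eigenvalues equals the trace of the matrix.
trace = 7 + 4 = 11

11


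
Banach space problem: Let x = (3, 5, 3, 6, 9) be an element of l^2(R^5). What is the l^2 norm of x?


The l^2 norm = (sum |x_i|^2)^(1/2)
Sum of 2th powers = 9 + 25 + 9 + 36 + 81 = 160
||x||_2 = (160)^(1/2) = 12.6491

12.6491


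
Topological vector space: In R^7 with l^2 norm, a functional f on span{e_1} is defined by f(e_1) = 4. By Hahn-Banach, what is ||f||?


The norm of f is given by ||f|| = sup_{||x||=1} |f(x)|.
On span{e_1}, ||e_1|| = 1, so ||f|| = |f(e_1)| / ||e_1||
= |4| / 1 = 4.0000

4.0000


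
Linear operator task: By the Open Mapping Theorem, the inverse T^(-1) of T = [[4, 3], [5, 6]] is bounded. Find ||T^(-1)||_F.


det(T) = 4*6 - 3*5 = 9
T^(-1) = (1/9) * [[6, -3], [-5, 4]] = [[0.6667, -0.3333], [-0.5556, 0.4444]]
||T^(-1)||_F^2 = 0.6667^2 + (-0.3333)^2 + (-0.5556)^2 + 0.4444^2 = 1.0617
||T^(-1)||_F = sqrt(1.0617) = 1.0304

1.0304


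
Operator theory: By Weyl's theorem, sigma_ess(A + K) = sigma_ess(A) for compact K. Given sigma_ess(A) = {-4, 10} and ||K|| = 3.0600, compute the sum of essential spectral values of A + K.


By Weyl's theorem, the essential spectrum is invariant under compact perturbations.
sigma_ess(A + K) = sigma_ess(A) = {-4, 10}
Sum = -4 + 10 = 6

6


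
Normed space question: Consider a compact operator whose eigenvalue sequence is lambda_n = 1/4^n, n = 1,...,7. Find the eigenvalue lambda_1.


The eigenvalue formula gives lambda_1 = 1/4^1
= 1/4
= 0.2500

0.2500


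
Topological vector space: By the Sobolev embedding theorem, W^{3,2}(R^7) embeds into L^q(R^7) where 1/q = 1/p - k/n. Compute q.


Using the Sobolev embedding formula: 1/q = 1/p - k/n
1/q = 1/2 - 3/7 = 1/14
q = 1/(1/14) = 14

14.0000


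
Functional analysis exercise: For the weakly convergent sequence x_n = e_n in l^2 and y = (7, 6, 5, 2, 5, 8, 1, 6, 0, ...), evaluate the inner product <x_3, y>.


x_3 = e_3 is the standard basis vector with 1 in position 3.
<x_3, y> = y_3 = 5
As n -> infinity, <x_n, y> -> 0, confirming weak convergence of (x_n) to 0.

5


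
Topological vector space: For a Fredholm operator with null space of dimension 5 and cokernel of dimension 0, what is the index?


The Fredholm index is defined as ind(T) = dim(ker T) - dim(coker T)
= 5 - 0
= 5

5


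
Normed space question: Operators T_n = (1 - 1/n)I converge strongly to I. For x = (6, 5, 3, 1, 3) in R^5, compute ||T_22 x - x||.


T_22 x - x = (1 - 1/22)x - x = -x/22
||x|| = sqrt(80) = 8.9443
||T_22 x - x|| = ||x||/22 = 8.9443/22 = 0.4066

0.4066


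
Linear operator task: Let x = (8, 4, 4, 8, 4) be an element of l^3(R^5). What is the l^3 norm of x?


The l^3 norm = (sum |x_i|^3)^(1/3)
Sum of 3th powers = 512 + 64 + 64 + 512 + 64 = 1216
||x||_3 = (1216)^(1/3) = 10.6736

10.6736


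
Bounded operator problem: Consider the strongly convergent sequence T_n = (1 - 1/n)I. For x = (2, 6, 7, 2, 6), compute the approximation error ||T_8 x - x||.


T_8 x - x = (1 - 1/8)x - x = -x/8
||x|| = sqrt(129) = 11.3578
||T_8 x - x|| = ||x||/8 = 11.3578/8 = 1.4197

1.4197


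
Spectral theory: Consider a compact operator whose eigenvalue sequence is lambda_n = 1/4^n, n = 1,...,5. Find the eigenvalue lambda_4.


The eigenvalue formula gives lambda_4 = 1/4^4
= 1/256
= 0.0039

0.0039


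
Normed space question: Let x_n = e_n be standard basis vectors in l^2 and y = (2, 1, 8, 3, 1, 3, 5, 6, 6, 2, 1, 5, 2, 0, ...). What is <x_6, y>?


x_6 = e_6 is the standard basis vector with 1 in position 6.
<x_6, y> = y_6 = 3
As n -> infinity, <x_n, y> -> 0, confirming weak convergence of (x_n) to 0.

3


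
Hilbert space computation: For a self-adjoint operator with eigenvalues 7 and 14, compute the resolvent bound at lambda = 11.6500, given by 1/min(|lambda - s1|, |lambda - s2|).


dist(11.6500, {7, 14}) = min(|11.6500 - 7|, |11.6500 - 14|)
= min(4.6500, 2.3500) = 2.3500
Resolvent bound = 1/2.3500 = 0.4255

0.4255


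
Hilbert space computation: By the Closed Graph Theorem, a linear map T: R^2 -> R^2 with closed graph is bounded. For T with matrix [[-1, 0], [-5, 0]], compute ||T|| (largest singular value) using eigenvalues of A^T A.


A^T A = [[26, 0], [0, 0]]
trace(A^T A) = 26, det(A^T A) = 0
discriminant = 26^2 - 4*0 = 676
Largest eigenvalue of A^T A = (trace + sqrt(disc))/2 = 26.0000
||T|| = sqrt(26.0000) = 5.0990

5.0990


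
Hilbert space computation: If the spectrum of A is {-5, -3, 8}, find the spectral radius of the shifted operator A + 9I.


Spectrum of A + 9I = {4, 6, 17}
Spectral radius = max |lambda| over the shifted spectrum
= max(4, 6, 17) = 17

17


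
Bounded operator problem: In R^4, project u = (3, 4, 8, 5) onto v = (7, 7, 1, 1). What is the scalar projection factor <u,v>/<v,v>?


Computing <u,v> = 3*7 + 4*7 + 8*1 + 5*1 = 62
Computing <v,v> = 7^2 + 7^2 + 1^2 + 1^2 = 100
Projection coefficient = 62/100 = 0.6200

0.6200


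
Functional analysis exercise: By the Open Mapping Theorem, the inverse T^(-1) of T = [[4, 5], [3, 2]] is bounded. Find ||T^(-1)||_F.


det(T) = 4*2 - 5*3 = -7
T^(-1) = (1/-7) * [[2, -5], [-3, 4]] = [[-0.2857, 0.7143], [0.4286, -0.5714]]
||T^(-1)||_F^2 = (-0.2857)^2 + 0.7143^2 + 0.4286^2 + (-0.5714)^2 = 1.1020
||T^(-1)||_F = sqrt(1.1020) = 1.0498

1.0498


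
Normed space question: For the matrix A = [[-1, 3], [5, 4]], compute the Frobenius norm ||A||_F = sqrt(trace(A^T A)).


||A||_F^2 = sum a_ij^2
= (-1)^2 + 3^2 + 5^2 + 4^2
= 1 + 9 + 25 + 16 = 51
||A||_F = sqrt(51) = 7.1414

7.1414


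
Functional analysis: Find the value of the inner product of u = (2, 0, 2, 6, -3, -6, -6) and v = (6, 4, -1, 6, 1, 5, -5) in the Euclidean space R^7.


Computing the standard inner product <u, v> = sum u_i * v_i
= 2*6 + 0*4 + 2*-1 + 6*6 + -3*1 + -6*5 + -6*-5
= 12 + 0 + -2 + 36 + -3 + -30 + 30
= 43

43


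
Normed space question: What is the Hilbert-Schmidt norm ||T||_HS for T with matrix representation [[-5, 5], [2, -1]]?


The Hilbert-Schmidt norm is sqrt(sum of squares of all entries).
Sum of squares = (-5)^2 + 5^2 + 2^2 + (-1)^2
= 25 + 25 + 4 + 1 = 55
||T||_HS = sqrt(55) = 7.4162

7.4162


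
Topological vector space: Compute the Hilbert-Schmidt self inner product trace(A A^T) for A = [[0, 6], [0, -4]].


trace(A * A^T) = sum of squares of all entries
= 0^2 + 6^2 + 0^2 + (-4)^2
= 0 + 36 + 0 + 16
= 52

52


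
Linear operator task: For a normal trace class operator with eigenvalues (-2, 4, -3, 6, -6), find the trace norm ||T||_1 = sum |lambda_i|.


For a normal operator, singular values equal |eigenvalues|.
Trace norm = sum |lambda_i| = 2 + 4 + 3 + 6 + 6
= 21

21


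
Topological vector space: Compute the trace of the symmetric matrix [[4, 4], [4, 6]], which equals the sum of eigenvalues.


For a self-adjoint (symmetric) matrix, the eigenvalues are real.
The sum of eigenvalues equals the trace of the matrix.
trace = 4 + 6 = 10

10


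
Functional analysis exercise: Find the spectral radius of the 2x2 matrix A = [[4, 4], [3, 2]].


For a 2x2 matrix, eigenvalues satisfy lambda^2 - (trace)*lambda + det = 0
trace = 4 + 2 = 6
det = 4*2 - 4*3 = -4
discriminant = 6^2 - 4*(-4) = 52
spectral radius = max |eigenvalue| = 6.6056

6.6056


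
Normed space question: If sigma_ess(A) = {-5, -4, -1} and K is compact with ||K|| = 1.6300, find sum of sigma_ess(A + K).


By Weyl's theorem, the essential spectrum is invariant under compact perturbations.
sigma_ess(A + K) = sigma_ess(A) = {-5, -4, -1}
Sum = -5 + -4 + -1 = -10

-10


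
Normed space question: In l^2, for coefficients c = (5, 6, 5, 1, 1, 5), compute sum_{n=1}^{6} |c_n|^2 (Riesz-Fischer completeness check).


sum |c_n|^2 = 5^2 + 6^2 + 5^2 + 1^2 + 1^2 + 5^2
= 25 + 36 + 25 + 1 + 1 + 25
= 113

113


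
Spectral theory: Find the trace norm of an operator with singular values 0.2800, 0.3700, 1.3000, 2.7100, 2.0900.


The nuclear norm is the sum of all singular values.
||T||_1 = 0.2800 + 0.3700 + 1.3000 + 2.7100 + 2.0900
= 6.7500

6.7500


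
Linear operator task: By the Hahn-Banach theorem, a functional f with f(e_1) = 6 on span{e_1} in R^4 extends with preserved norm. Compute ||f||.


The norm of f is given by ||f|| = sup_{||x||=1} |f(x)|.
On span{e_1}, ||e_1|| = 1, so ||f|| = |f(e_1)| / ||e_1||
= |6| / 1 = 6.0000

6.0000


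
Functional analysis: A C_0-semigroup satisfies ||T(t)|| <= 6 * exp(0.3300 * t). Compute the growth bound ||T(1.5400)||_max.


||T(1.5400)|| <= 6 * exp(0.3300 * 1.5400)
= 6 * exp(0.5082)
= 6 * 1.6623
= 9.9738

9.9738


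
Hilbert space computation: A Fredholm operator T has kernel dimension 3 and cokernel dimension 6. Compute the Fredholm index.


The Fredholm index is defined as ind(T) = dim(ker T) - dim(coker T)
= 3 - 6
= -3

-3


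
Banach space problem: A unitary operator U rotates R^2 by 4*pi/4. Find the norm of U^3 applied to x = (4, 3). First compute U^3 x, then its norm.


U is a rotation by theta = 4*pi/4
U^3 = rotation by 3*theta = 12*pi/4 = 4*pi/4 (mod 2*pi)
cos(4*pi/4) = -1.0000, sin(4*pi/4) = 0.0000
U^3 x = (-1.0000 * 4 - 0.0000 * 3, 0.0000 * 4 + -1.0000 * 3)
= (-4.0000, -3.0000)
||U^3 x|| = sqrt((-4.0000)^2 + (-3.0000)^2) = sqrt(25.0000) = 5.0000

5.0000


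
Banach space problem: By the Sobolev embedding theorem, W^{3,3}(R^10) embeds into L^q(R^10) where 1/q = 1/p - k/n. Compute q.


Using the Sobolev embedding formula: 1/q = 1/p - k/n
1/q = 1/3 - 3/10 = 1/30
q = 1/(1/30) = 30

30.0000


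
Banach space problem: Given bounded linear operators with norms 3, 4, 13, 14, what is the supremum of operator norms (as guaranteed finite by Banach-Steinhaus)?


By the Uniform Boundedness Principle, the supremum of norms is finite.
sup_k ||T_k|| = max(3, 4, 13, 14) = 14

14


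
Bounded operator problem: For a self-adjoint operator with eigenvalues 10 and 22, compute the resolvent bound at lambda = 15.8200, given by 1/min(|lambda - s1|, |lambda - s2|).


dist(15.8200, {10, 22}) = min(|15.8200 - 10|, |15.8200 - 22|)
= min(5.8200, 6.1800) = 5.8200
Resolvent bound = 1/5.8200 = 0.1718

0.1718


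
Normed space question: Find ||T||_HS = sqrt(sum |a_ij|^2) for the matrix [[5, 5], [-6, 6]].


The Hilbert-Schmidt norm is sqrt(sum of squares of all entries).
Sum of squares = 5^2 + 5^2 + (-6)^2 + 6^2
= 25 + 25 + 36 + 36 = 122
||T||_HS = sqrt(122) = 11.0454

11.0454


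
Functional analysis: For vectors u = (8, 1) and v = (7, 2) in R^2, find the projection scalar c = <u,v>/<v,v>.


Computing <u,v> = 8*7 + 1*2 = 58
Computing <v,v> = 7^2 + 2^2 = 53
Projection coefficient = 58/53 = 1.0943

1.0943


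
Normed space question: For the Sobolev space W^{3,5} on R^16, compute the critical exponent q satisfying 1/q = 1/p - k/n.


Using the Sobolev embedding formula: 1/q = 1/p - k/n
1/q = 1/5 - 3/16 = 1/80
q = 1/(1/80) = 80

80.0000


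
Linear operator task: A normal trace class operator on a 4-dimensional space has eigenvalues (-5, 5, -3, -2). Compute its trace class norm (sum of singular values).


For a normal operator, singular values equal |eigenvalues|.
Trace norm = sum |lambda_i| = 5 + 5 + 3 + 2
= 15

15


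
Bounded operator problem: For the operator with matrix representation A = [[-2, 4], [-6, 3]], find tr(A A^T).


trace(A * A^T) = sum of squares of all entries
= (-2)^2 + 4^2 + (-6)^2 + 3^2
= 4 + 16 + 36 + 9
= 65

65


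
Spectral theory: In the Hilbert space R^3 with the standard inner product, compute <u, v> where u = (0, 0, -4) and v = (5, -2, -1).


Computing the standard inner product <u, v> = sum u_i * v_i
= 0*5 + 0*-2 + -4*-1
= 0 + 0 + 4
= 4

4


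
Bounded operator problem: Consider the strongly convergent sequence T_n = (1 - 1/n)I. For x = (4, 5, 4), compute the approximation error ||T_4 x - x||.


T_4 x - x = (1 - 1/4)x - x = -x/4
||x|| = sqrt(57) = 7.5498
||T_4 x - x|| = ||x||/4 = 7.5498/4 = 1.8875

1.8875


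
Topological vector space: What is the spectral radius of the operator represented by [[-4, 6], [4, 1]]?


For a 2x2 matrix, eigenvalues satisfy lambda^2 - (trace)*lambda + det = 0
trace = -4 + 1 = -3
det = -4*1 - 6*4 = -28
discriminant = (-3)^2 - 4*(-28) = 121
spectral radius = max |eigenvalue| = 7.0000

7.0000


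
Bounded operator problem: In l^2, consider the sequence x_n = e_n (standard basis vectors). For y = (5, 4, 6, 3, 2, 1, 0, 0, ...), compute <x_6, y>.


x_6 = e_6 is the standard basis vector with 1 in position 6.
<x_6, y> = y_6 = 1
As n -> infinity, <x_n, y> -> 0, confirming weak convergence of (x_n) to 0.

1


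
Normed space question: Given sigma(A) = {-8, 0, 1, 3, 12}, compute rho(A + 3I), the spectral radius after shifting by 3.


Spectrum of A + 3I = {-5, 3, 4, 6, 15}
Spectral radius = max |lambda| over the shifted spectrum
= max(5, 3, 4, 6, 15) = 15

15


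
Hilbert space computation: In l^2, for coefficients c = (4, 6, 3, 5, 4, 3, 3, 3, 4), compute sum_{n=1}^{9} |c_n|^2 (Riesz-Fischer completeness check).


sum |c_n|^2 = 4^2 + 6^2 + 3^2 + 5^2 + 4^2 + 3^2 + 3^2 + 3^2 + 4^2
= 16 + 36 + 9 + 25 + 16 + 9 + 9 + 9 + 16
= 145

145


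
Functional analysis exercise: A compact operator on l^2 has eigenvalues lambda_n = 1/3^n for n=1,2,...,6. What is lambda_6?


The eigenvalue formula gives lambda_6 = 1/3^6
= 1/729
= 0.0014

0.0014


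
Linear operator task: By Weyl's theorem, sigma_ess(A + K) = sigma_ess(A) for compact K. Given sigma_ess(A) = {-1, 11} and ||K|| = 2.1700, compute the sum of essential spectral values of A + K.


By Weyl's theorem, the essential spectrum is invariant under compact perturbations.
sigma_ess(A + K) = sigma_ess(A) = {-1, 11}
Sum = -1 + 11 = 10

10


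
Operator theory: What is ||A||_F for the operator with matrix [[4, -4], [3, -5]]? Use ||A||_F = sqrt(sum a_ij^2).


||A||_F^2 = sum a_ij^2
= 4^2 + (-4)^2 + 3^2 + (-5)^2
= 16 + 16 + 9 + 25 = 66
||A||_F = sqrt(66) = 8.1240

8.1240


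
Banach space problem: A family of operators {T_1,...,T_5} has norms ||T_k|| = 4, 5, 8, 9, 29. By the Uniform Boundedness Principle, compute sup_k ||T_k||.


By the Uniform Boundedness Principle, the supremum of norms is finite.
sup_k ||T_k|| = max(4, 5, 8, 9, 29) = 29

29


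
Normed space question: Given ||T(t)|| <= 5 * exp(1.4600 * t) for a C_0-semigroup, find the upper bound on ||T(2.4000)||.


||T(2.4000)|| <= 5 * exp(1.4600 * 2.4000)
= 5 * exp(3.5040)
= 5 * 33.2482
= 166.2409

166.2409


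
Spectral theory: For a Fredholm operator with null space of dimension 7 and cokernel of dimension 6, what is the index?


The Fredholm index is defined as ind(T) = dim(ker T) - dim(coker T)
= 7 - 6
= 1

1


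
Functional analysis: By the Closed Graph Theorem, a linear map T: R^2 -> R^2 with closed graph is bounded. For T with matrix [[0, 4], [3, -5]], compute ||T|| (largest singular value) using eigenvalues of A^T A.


A^T A = [[9, -15], [-15, 41]]
trace(A^T A) = 50, det(A^T A) = 144
discriminant = 50^2 - 4*144 = 1924
Largest eigenvalue of A^T A = (trace + sqrt(disc))/2 = 46.9317
||T|| = sqrt(46.9317) = 6.8507

6.8507


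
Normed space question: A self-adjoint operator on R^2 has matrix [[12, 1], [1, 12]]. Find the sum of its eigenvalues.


For a self-adjoint (symmetric) matrix, the eigenvalues are real.
The sum of eigenvalues equals the trace of the matrix.
trace = 12 + 12 = 24

24


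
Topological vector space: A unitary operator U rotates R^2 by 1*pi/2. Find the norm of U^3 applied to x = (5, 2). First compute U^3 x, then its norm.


U is a rotation by theta = 1*pi/2
U^3 = rotation by 3*theta = 3*pi/2
cos(3*pi/2) = 0.0000, sin(3*pi/2) = -1.0000
U^3 x = (0.0000 * 5 - -1.0000 * 2, -1.0000 * 5 + 0.0000 * 2)
= (2.0000, -5.0000)
||U^3 x|| = sqrt(2.0000^2 + (-5.0000)^2) = sqrt(29.0000) = 5.3852

5.3852


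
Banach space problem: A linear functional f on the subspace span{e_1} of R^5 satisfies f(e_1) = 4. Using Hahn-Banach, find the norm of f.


The norm of f is given by ||f|| = sup_{||x||=1} |f(x)|.
On span{e_1}, ||e_1|| = 1, so ||f|| = |f(e_1)| / ||e_1||
= |4| / 1 = 4.0000

4.0000


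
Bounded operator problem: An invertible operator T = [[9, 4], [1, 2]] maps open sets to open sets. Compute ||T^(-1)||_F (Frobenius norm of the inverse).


det(T) = 9*2 - 4*1 = 14
T^(-1) = (1/14) * [[2, -4], [-1, 9]] = [[0.1429, -0.2857], [-0.0714, 0.6429]]
||T^(-1)||_F^2 = 0.1429^2 + (-0.2857)^2 + (-0.0714)^2 + 0.6429^2 = 0.5204
||T^(-1)||_F = sqrt(0.5204) = 0.7214

0.7214


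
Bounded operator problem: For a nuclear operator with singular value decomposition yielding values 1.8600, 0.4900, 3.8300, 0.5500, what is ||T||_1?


The nuclear norm is the sum of all singular values.
||T||_1 = 1.8600 + 0.4900 + 3.8300 + 0.5500
= 6.7300

6.7300


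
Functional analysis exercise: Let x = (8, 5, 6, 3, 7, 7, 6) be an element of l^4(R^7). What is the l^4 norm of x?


The l^4 norm = (sum |x_i|^4)^(1/4)
Sum of 4th powers = 4096 + 625 + 1296 + 81 + 2401 + 2401 + 1296 = 12196
||x||_4 = (12196)^(1/4) = 10.5088

10.5088


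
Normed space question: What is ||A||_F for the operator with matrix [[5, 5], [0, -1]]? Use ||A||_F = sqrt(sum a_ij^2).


||A||_F^2 = sum a_ij^2
= 5^2 + 5^2 + 0^2 + (-1)^2
= 25 + 25 + 0 + 1 = 51
||A||_F = sqrt(51) = 7.1414

7.1414


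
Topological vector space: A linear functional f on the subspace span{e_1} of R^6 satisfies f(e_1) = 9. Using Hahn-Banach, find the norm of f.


The norm of f is given by ||f|| = sup_{||x||=1} |f(x)|.
On span{e_1}, ||e_1|| = 1, so ||f|| = |f(e_1)| / ||e_1||
= |9| / 1 = 9.0000

9.0000


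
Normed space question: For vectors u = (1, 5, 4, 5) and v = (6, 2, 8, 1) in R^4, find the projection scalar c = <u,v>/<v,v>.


Computing <u,v> = 1*6 + 5*2 + 4*8 + 5*1 = 53
Computing <v,v> = 6^2 + 2^2 + 8^2 + 1^2 = 105
Projection coefficient = 53/105 = 0.5048

0.5048


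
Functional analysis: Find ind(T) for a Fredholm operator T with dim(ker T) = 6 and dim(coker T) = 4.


The Fredholm index is defined as ind(T) = dim(ker T) - dim(coker T)
= 6 - 4
= 2

2


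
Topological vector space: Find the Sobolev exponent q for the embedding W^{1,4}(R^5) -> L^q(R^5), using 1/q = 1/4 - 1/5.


Using the Sobolev embedding formula: 1/q = 1/p - k/n
1/q = 1/4 - 1/5 = 1/20
q = 1/(1/20) = 20

20.0000


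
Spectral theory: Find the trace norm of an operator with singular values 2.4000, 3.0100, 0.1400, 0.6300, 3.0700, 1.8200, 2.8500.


The nuclear norm is the sum of all singular values.
||T||_1 = 2.4000 + 3.0100 + 0.1400 + 0.6300 + 3.0700 + 1.8200 + 2.8500
= 13.9200

13.9200


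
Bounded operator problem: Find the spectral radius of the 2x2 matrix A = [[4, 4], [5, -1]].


For a 2x2 matrix, eigenvalues satisfy lambda^2 - (trace)*lambda + det = 0
trace = 4 + -1 = 3
det = 4*-1 - 4*5 = -24
discriminant = 3^2 - 4*(-24) = 105
spectral radius = max |eigenvalue| = 6.6235

6.6235


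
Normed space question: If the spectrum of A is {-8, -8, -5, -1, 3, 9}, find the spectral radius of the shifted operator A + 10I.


Spectrum of A + 10I = {2, 2, 5, 9, 13, 19}
Spectral radius = max |lambda| over the shifted spectrum
= max(2, 2, 5, 9, 13, 19) = 19

19


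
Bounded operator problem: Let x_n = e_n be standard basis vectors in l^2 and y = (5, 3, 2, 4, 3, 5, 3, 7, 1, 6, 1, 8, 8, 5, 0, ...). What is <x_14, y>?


x_14 = e_14 is the standard basis vector with 1 in position 14.
<x_14, y> = y_14 = 5
As n -> infinity, <x_n, y> -> 0, confirming weak convergence of (x_n) to 0.

5


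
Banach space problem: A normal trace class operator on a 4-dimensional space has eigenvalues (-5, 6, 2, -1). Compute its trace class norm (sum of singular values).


For a normal operator, singular values equal |eigenvalues|.
Trace norm = sum |lambda_i| = 5 + 6 + 2 + 1
= 14

14


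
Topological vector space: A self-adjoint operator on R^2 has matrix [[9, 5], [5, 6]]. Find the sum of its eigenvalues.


For a self-adjoint (symmetric) matrix, the eigenvalues are real.
The sum of eigenvalues equals the trace of the matrix.
trace = 9 + 6 = 15

15


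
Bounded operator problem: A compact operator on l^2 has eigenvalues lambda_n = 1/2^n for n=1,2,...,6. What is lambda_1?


The eigenvalue formula gives lambda_1 = 1/2^1
= 1/2
= 0.5000

0.5000


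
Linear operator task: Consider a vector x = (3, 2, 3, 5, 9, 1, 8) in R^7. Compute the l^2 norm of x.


The l^2 norm = (sum |x_i|^2)^(1/2)
Sum of 2th powers = 9 + 4 + 9 + 25 + 81 + 1 + 64 = 193
||x||_2 = (193)^(1/2) = 13.8924

13.8924


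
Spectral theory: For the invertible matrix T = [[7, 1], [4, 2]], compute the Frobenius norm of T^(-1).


det(T) = 7*2 - 1*4 = 10
T^(-1) = (1/10) * [[2, -1], [-4, 7]] = [[0.2000, -0.1000], [-0.4000, 0.7000]]
||T^(-1)||_F^2 = 0.2000^2 + (-0.1000)^2 + (-0.4000)^2 + 0.7000^2 = 0.7000
||T^(-1)||_F = sqrt(0.7000) = 0.8367

0.8367


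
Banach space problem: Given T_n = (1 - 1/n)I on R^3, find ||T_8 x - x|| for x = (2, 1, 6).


T_8 x - x = (1 - 1/8)x - x = -x/8
||x|| = sqrt(41) = 6.4031
||T_8 x - x|| = ||x||/8 = 6.4031/8 = 0.8004

0.8004


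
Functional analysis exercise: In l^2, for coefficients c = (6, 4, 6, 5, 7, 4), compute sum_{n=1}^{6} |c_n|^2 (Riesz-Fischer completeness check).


sum |c_n|^2 = 6^2 + 4^2 + 6^2 + 5^2 + 7^2 + 4^2
= 36 + 16 + 36 + 25 + 49 + 16
= 178

178


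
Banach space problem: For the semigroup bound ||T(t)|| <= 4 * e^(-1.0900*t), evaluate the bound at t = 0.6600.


||T(0.6600)|| <= 4 * exp(-1.0900 * 0.6600)
= 4 * exp(-0.7194)
= 4 * 0.4870
= 1.9482

1.9482


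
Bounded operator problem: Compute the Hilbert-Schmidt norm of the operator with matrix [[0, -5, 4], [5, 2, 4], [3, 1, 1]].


The Hilbert-Schmidt norm is sqrt(sum of squares of all entries).
Sum of squares = 0^2 + (-5)^2 + 4^2 + 5^2 + 2^2 + 4^2 + 3^2 + 1^2 + 1^2
= 0 + 25 + 16 + 25 + 4 + 16 + 9 + 1 + 1 = 97
||T||_HS = sqrt(97) = 9.8489

9.8489


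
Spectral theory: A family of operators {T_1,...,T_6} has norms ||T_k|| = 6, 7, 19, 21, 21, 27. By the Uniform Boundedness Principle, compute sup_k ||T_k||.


By the Uniform Boundedness Principle, the supremum of norms is finite.
sup_k ||T_k|| = max(6, 7, 19, 21, 21, 27) = 27

27


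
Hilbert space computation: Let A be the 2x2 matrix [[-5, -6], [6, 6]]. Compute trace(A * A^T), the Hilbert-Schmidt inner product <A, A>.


trace(A * A^T) = sum of squares of all entries
= (-5)^2 + (-6)^2 + 6^2 + 6^2
= 25 + 36 + 36 + 36
= 133

133


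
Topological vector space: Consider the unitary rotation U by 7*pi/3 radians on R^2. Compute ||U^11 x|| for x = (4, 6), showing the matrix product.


U is a rotation by theta = 7*pi/3
U^11 = rotation by 11*theta = 77*pi/3 = 5*pi/3 (mod 2*pi)
cos(5*pi/3) = 0.5000, sin(5*pi/3) = -0.8660
U^11 x = (0.5000 * 4 - -0.8660 * 6, -0.8660 * 4 + 0.5000 * 6)
= (7.1962, -0.4641)
||U^11 x|| = sqrt(7.1962^2 + (-0.4641)^2) = sqrt(52.0000) = 7.2111

7.2111


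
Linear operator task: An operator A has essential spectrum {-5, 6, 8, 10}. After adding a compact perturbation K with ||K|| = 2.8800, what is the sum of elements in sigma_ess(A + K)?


By Weyl's theorem, the essential spectrum is invariant under compact perturbations.
sigma_ess(A + K) = sigma_ess(A) = {-5, 6, 8, 10}
Sum = -5 + 6 + 8 + 10 = 19

19


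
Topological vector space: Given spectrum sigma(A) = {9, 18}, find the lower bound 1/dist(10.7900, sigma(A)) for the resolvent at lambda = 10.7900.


dist(10.7900, {9, 18}) = min(|10.7900 - 9|, |10.7900 - 18|)
= min(1.7900, 7.2100) = 1.7900
Resolvent bound = 1/1.7900 = 0.5587

0.5587


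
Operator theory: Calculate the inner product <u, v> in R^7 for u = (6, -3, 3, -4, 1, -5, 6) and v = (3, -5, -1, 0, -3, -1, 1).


Computing the standard inner product <u, v> = sum u_i * v_i
= 6*3 + -3*-5 + 3*-1 + -4*0 + 1*-3 + -5*-1 + 6*1
= 18 + 15 + -3 + 0 + -3 + 5 + 6
= 38

38


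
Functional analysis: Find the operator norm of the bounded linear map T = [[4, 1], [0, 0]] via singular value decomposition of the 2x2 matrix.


A^T A = [[16, 4], [4, 1]]
trace(A^T A) = 17, det(A^T A) = 0
discriminant = 17^2 - 4*0 = 289
Largest eigenvalue of A^T A = (trace + sqrt(disc))/2 = 17.0000
||T|| = sqrt(17.0000) = 4.1231

4.1231


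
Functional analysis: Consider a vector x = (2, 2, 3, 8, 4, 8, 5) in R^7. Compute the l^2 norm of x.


The l^2 norm = (sum |x_i|^2)^(1/2)
Sum of 2th powers = 4 + 4 + 9 + 64 + 16 + 64 + 25 = 186
||x||_2 = (186)^(1/2) = 13.6382

13.6382


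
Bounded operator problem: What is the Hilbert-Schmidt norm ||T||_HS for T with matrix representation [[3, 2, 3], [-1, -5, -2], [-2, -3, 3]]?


The Hilbert-Schmidt norm is sqrt(sum of squares of all entries).
Sum of squares = 3^2 + 2^2 + 3^2 + (-1)^2 + (-5)^2 + (-2)^2 + (-2)^2 + (-3)^2 + 3^2
= 9 + 4 + 9 + 1 + 25 + 4 + 4 + 9 + 9 = 74
||T||_HS = sqrt(74) = 8.6023

8.6023


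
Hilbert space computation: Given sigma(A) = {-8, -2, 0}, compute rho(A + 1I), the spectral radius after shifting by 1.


Spectrum of A + 1I = {-7, -1, 1}
Spectral radius = max |lambda| over the shifted spectrum
= max(7, 1, 1) = 7

7


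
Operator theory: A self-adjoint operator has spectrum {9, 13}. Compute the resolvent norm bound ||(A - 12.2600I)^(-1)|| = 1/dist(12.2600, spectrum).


dist(12.2600, {9, 13}) = min(|12.2600 - 9|, |12.2600 - 13|)
= min(3.2600, 0.7400) = 0.7400
Resolvent bound = 1/0.7400 = 1.3514

1.3514


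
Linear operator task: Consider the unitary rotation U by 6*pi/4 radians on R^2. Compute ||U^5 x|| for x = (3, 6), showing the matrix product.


U is a rotation by theta = 6*pi/4
U^5 = rotation by 5*theta = 30*pi/4 = 6*pi/4 (mod 2*pi)
cos(6*pi/4) = 0.0000, sin(6*pi/4) = -1.0000
U^5 x = (0.0000 * 3 - -1.0000 * 6, -1.0000 * 3 + 0.0000 * 6)
= (6.0000, -3.0000)
||U^5 x|| = sqrt(6.0000^2 + (-3.0000)^2) = sqrt(45.0000) = 6.7082

6.7082


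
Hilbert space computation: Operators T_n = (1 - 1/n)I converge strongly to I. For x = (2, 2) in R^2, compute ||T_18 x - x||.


T_18 x - x = (1 - 1/18)x - x = -x/18
||x|| = sqrt(8) = 2.8284
||T_18 x - x|| = ||x||/18 = 2.8284/18 = 0.1571

0.1571


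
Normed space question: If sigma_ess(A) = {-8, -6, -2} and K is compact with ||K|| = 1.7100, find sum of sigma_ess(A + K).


By Weyl's theorem, the essential spectrum is invariant under compact perturbations.
sigma_ess(A + K) = sigma_ess(A) = {-8, -6, -2}
Sum = -8 + -6 + -2 = -16

-16


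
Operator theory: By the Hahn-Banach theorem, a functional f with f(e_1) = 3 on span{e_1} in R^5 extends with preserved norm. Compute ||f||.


The norm of f is given by ||f|| = sup_{||x||=1} |f(x)|.
On span{e_1}, ||e_1|| = 1, so ||f|| = |f(e_1)| / ||e_1||
= |3| / 1 = 3.0000

3.0000


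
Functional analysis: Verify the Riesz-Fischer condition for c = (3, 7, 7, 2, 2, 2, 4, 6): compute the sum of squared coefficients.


sum |c_n|^2 = 3^2 + 7^2 + 7^2 + 2^2 + 2^2 + 2^2 + 4^2 + 6^2
= 9 + 49 + 49 + 4 + 4 + 4 + 16 + 36
= 171

171


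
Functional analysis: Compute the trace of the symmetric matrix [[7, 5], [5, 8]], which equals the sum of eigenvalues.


For a self-adjoint (symmetric) matrix, the eigenvalues are real.
The sum of eigenvalues equals the trace of the matrix.
trace = 7 + 8 = 15

15


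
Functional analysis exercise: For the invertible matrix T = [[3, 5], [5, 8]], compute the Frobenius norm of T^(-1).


det(T) = 3*8 - 5*5 = -1
T^(-1) = (1/-1) * [[8, -5], [-5, 3]] = [[-8.0000, 5.0000], [5.0000, -3.0000]]
||T^(-1)||_F^2 = (-8.0000)^2 + 5.0000^2 + 5.0000^2 + (-3.0000)^2 = 123.0000
||T^(-1)||_F = sqrt(123.0000) = 11.0905

11.0905


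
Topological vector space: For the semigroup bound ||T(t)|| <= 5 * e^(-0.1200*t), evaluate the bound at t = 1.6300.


||T(1.6300)|| <= 5 * exp(-0.1200 * 1.6300)
= 5 * exp(-0.1956)
= 5 * 0.8223
= 4.1117

4.1117


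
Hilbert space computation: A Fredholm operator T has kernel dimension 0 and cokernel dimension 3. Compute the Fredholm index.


The Fredholm index is defined as ind(T) = dim(ker T) - dim(coker T)
= 0 - 3
= -3

-3


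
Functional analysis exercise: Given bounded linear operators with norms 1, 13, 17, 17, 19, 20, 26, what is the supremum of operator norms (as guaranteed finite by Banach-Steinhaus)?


By the Uniform Boundedness Principle, the supremum of norms is finite.
sup_k ||T_k|| = max(1, 13, 17, 17, 19, 20, 26) = 26

26


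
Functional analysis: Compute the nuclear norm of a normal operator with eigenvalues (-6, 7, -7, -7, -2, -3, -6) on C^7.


For a normal operator, singular values equal |eigenvalues|.
Trace norm = sum |lambda_i| = 6 + 7 + 7 + 7 + 2 + 3 + 6
= 38

38


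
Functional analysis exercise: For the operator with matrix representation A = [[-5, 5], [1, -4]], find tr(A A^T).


trace(A * A^T) = sum of squares of all entries
= (-5)^2 + 5^2 + 1^2 + (-4)^2
= 25 + 25 + 1 + 16
= 67

67


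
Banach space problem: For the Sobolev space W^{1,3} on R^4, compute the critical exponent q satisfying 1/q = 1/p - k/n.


Using the Sobolev embedding formula: 1/q = 1/p - k/n
1/q = 1/3 - 1/4 = 1/12
q = 1/(1/12) = 12

12.0000


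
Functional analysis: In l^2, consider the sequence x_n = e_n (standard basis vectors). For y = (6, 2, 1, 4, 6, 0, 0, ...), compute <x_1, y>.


x_1 = e_1 is the standard basis vector with 1 in position 1.
<x_1, y> = y_1 = 6
As n -> infinity, <x_n, y> -> 0, confirming weak convergence of (x_n) to 0.

6


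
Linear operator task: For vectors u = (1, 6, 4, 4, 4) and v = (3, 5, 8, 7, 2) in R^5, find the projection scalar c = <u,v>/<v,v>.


Computing <u,v> = 1*3 + 6*5 + 4*8 + 4*7 + 4*2 = 101
Computing <v,v> = 3^2 + 5^2 + 8^2 + 7^2 + 2^2 = 151
Projection coefficient = 101/151 = 0.6689

0.6689


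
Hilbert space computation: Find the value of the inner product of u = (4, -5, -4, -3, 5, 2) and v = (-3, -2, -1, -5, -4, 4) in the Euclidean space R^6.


Computing the standard inner product <u, v> = sum u_i * v_i
= 4*-3 + -5*-2 + -4*-1 + -3*-5 + 5*-4 + 2*4
= -12 + 10 + 4 + 15 + -20 + 8
= 5

5


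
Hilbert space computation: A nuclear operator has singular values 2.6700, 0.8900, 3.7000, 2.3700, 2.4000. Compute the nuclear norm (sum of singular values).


The nuclear norm is the sum of all singular values.
||T||_1 = 2.6700 + 0.8900 + 3.7000 + 2.3700 + 2.4000
= 12.0300

12.0300


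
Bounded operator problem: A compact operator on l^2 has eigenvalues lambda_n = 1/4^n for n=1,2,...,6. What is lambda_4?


The eigenvalue formula gives lambda_4 = 1/4^4
= 1/256
= 0.0039

0.0039


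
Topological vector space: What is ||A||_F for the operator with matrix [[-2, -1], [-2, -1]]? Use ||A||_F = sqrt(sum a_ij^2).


||A||_F^2 = sum a_ij^2
= (-2)^2 + (-1)^2 + (-2)^2 + (-1)^2
= 4 + 1 + 4 + 1 = 10
||A||_F = sqrt(10) = 3.1623

3.1623


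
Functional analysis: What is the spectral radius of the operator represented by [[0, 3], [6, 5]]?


For a 2x2 matrix, eigenvalues satisfy lambda^2 - (trace)*lambda + det = 0
trace = 0 + 5 = 5
det = 0*5 - 3*6 = -18
discriminant = 5^2 - 4*(-18) = 97
spectral radius = max |eigenvalue| = 7.4244

7.4244


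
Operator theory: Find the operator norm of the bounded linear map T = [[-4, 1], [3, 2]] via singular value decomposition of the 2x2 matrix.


A^T A = [[25, 2], [2, 5]]
trace(A^T A) = 30, det(A^T A) = 121
discriminant = 30^2 - 4*121 = 416
Largest eigenvalue of A^T A = (trace + sqrt(disc))/2 = 25.1980
||T|| = sqrt(25.1980) = 5.0198

5.0198


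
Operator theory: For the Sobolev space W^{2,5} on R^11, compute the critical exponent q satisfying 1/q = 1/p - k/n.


Using the Sobolev embedding formula: 1/q = 1/p - k/n
1/q = 1/5 - 2/11 = 1/55
q = 1/(1/55) = 55

55.0000


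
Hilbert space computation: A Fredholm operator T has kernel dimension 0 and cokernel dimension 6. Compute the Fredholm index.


The Fredholm index is defined as ind(T) = dim(ker T) - dim(coker T)
= 0 - 6
= -6

-6


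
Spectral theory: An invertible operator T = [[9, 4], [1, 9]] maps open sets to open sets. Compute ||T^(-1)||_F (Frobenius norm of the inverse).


det(T) = 9*9 - 4*1 = 77
T^(-1) = (1/77) * [[9, -4], [-1, 9]] = [[0.1169, -0.0519], [-0.0130, 0.1169]]
||T^(-1)||_F^2 = 0.1169^2 + (-0.0519)^2 + (-0.0130)^2 + 0.1169^2 = 0.0302
||T^(-1)||_F = sqrt(0.0302) = 0.1738

0.1738


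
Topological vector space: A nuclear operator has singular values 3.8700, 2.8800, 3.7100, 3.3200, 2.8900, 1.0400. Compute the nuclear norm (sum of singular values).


The nuclear norm is the sum of all singular values.
||T||_1 = 3.8700 + 2.8800 + 3.7100 + 3.3200 + 2.8900 + 1.0400
= 17.7100

17.7100


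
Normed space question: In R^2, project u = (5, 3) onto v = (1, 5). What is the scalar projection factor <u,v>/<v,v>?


Computing <u,v> = 5*1 + 3*5 = 20
Computing <v,v> = 1^2 + 5^2 = 26
Projection coefficient = 20/26 = 0.7692

0.7692


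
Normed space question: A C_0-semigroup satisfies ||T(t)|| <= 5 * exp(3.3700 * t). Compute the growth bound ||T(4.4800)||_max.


||T(4.4800)|| <= 5 * exp(3.3700 * 4.4800)
= 5 * exp(15.0976)
= 5 * 3.6042e+06
= 1.8021e+07

1.8021e+07


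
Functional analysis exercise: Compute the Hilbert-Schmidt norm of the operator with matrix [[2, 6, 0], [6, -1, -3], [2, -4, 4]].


The Hilbert-Schmidt norm is sqrt(sum of squares of all entries).
Sum of squares = 2^2 + 6^2 + 0^2 + 6^2 + (-1)^2 + (-3)^2 + 2^2 + (-4)^2 + 4^2
= 4 + 36 + 0 + 36 + 1 + 9 + 4 + 16 + 16 = 122
||T||_HS = sqrt(122) = 11.0454

11.0454


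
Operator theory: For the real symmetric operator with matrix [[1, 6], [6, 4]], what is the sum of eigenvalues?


For a self-adjoint (symmetric) matrix, the eigenvalues are real.
The sum of eigenvalues equals the trace of the matrix.
trace = 1 + 4 = 5

5


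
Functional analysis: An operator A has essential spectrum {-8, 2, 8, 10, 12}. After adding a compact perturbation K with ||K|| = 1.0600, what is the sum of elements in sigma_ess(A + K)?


By Weyl's theorem, the essential spectrum is invariant under compact perturbations.
sigma_ess(A + K) = sigma_ess(A) = {-8, 2, 8, 10, 12}
Sum = -8 + 2 + 8 + 10 + 12 = 24

24


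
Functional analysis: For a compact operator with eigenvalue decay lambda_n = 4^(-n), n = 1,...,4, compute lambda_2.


The eigenvalue formula gives lambda_2 = 1/4^2
= 1/16
= 0.0625

0.0625


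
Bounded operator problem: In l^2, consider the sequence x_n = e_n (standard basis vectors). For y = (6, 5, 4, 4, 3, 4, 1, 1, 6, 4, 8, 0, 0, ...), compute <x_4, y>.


x_4 = e_4 is the standard basis vector with 1 in position 4.
<x_4, y> = y_4 = 4
As n -> infinity, <x_n, y> -> 0, confirming weak convergence of (x_n) to 0.

4


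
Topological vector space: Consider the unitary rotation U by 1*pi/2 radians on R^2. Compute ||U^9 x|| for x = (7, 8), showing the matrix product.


U is a rotation by theta = 1*pi/2
U^9 = rotation by 9*theta = 9*pi/2 = 1*pi/2 (mod 2*pi)
cos(1*pi/2) = 0.0000, sin(1*pi/2) = 1.0000
U^9 x = (0.0000 * 7 - 1.0000 * 8, 1.0000 * 7 + 0.0000 * 8)
= (-8.0000, 7.0000)
||U^9 x|| = sqrt((-8.0000)^2 + 7.0000^2) = sqrt(113.0000) = 10.6301

10.6301


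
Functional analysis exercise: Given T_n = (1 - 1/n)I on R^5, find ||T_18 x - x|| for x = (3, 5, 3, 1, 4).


T_18 x - x = (1 - 1/18)x - x = -x/18
||x|| = sqrt(60) = 7.7460
||T_18 x - x|| = ||x||/18 = 7.7460/18 = 0.4303

0.4303


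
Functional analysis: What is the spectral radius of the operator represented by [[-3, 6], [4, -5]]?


For a 2x2 matrix, eigenvalues satisfy lambda^2 - (trace)*lambda + det = 0
trace = -3 + -5 = -8
det = -3*-5 - 6*4 = -9
discriminant = (-8)^2 - 4*(-9) = 100
spectral radius = max |eigenvalue| = 9.0000

9.0000


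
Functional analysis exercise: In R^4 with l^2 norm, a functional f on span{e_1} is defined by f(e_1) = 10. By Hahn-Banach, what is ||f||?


The norm of f is given by ||f|| = sup_{||x||=1} |f(x)|.
On span{e_1}, ||e_1|| = 1, so ||f|| = |f(e_1)| / ||e_1||
= |10| / 1 = 10.0000

10.0000


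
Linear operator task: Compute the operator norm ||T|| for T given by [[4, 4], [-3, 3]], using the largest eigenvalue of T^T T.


A^T A = [[25, 7], [7, 25]]
trace(A^T A) = 50, det(A^T A) = 576
discriminant = 50^2 - 4*576 = 196
Largest eigenvalue of A^T A = (trace + sqrt(disc))/2 = 32.0000
||T|| = sqrt(32.0000) = 5.6569

5.6569


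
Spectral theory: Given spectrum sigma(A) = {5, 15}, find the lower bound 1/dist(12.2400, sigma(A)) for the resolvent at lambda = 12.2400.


dist(12.2400, {5, 15}) = min(|12.2400 - 5|, |12.2400 - 15|)
= min(7.2400, 2.7600) = 2.7600
Resolvent bound = 1/2.7600 = 0.3623

0.3623


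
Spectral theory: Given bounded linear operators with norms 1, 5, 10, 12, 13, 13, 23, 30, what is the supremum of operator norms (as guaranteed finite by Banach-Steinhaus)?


By the Uniform Boundedness Principle, the supremum of norms is finite.
sup_k ||T_k|| = max(1, 5, 10, 12, 13, 13, 23, 30) = 30

30


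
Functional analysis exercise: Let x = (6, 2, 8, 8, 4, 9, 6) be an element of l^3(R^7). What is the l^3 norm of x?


The l^3 norm = (sum |x_i|^3)^(1/3)
Sum of 3th powers = 216 + 8 + 512 + 512 + 64 + 729 + 216 = 2257
||x||_3 = (2257)^(1/3) = 13.1173

13.1173


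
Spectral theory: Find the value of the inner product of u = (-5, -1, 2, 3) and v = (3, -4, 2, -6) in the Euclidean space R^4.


Computing the standard inner product <u, v> = sum u_i * v_i
= -5*3 + -1*-4 + 2*2 + 3*-6
= -15 + 4 + 4 + -18
= -25

-25


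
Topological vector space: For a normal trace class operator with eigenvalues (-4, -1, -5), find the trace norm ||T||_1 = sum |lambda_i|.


For a normal operator, singular values equal |eigenvalues|.
Trace norm = sum |lambda_i| = 4 + 1 + 5
= 10

10


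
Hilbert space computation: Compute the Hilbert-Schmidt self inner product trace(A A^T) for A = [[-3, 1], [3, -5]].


trace(A * A^T) = sum of squares of all entries
= (-3)^2 + 1^2 + 3^2 + (-5)^2
= 9 + 1 + 9 + 25
= 44

44


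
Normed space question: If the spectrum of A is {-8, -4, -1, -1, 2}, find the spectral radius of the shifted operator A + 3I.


Spectrum of A + 3I = {-5, -1, 2, 2, 5}
Spectral radius = max |lambda| over the shifted spectrum
= max(5, 1, 2, 2, 5) = 5

5


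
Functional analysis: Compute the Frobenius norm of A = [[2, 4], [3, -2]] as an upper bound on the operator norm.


||A||_F^2 = sum a_ij^2
= 2^2 + 4^2 + 3^2 + (-2)^2
= 4 + 16 + 9 + 4 = 33
||A||_F = sqrt(33) = 5.7446

5.7446


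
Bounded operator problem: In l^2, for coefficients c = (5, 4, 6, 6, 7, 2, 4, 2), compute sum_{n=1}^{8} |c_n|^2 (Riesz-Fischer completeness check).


sum |c_n|^2 = 5^2 + 4^2 + 6^2 + 6^2 + 7^2 + 2^2 + 4^2 + 2^2
= 25 + 16 + 36 + 36 + 49 + 4 + 16 + 4
= 186

186


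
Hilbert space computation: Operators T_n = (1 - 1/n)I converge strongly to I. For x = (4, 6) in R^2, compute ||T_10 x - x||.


T_10 x - x = (1 - 1/10)x - x = -x/10
||x|| = sqrt(52) = 7.2111
||T_10 x - x|| = ||x||/10 = 7.2111/10 = 0.7211

0.7211


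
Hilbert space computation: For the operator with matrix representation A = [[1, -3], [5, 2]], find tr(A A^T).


trace(A * A^T) = sum of squares of all entries
= 1^2 + (-3)^2 + 5^2 + 2^2
= 1 + 9 + 25 + 4
= 39

39


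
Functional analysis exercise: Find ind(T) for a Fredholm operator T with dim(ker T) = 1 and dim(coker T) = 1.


The Fredholm index is defined as ind(T) = dim(ker T) - dim(coker T)
= 1 - 1
= 0

0


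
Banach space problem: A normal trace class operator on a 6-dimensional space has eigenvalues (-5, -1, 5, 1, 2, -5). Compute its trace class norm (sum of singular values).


For a normal operator, singular values equal |eigenvalues|.
Trace norm = sum |lambda_i| = 5 + 1 + 5 + 1 + 2 + 5
= 19

19


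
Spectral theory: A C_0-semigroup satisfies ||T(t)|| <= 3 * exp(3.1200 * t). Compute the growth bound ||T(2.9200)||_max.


||T(2.9200)|| <= 3 * exp(3.1200 * 2.9200)
= 3 * exp(9.1104)
= 3 * 9048.9137
= 27146.7412

27146.7412
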